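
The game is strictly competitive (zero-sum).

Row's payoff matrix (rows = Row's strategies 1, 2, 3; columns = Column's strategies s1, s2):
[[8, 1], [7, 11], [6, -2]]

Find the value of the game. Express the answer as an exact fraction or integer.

81/11

Row 3 is strictly dominated by row 1, so Row never plays it.
The remaining 2×2 game on (1, 2) × (s1, s2) has no saddle point. Let Row play 1 with probability p; indifference gives 8p + 7(1−p) = p + 11(1−p), so p = 4/11.
Similarly Column's optimal q on s1 is 10/11, and the value is 8·(10/11) + (1)·(1/11) = 81/11.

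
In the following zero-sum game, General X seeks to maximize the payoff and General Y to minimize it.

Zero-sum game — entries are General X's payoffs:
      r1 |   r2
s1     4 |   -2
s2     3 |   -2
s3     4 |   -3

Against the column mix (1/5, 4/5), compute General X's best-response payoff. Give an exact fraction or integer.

-4/5

s1: (4)·(1/5) + (-2)·(4/5) = -4/5.
s2: (3)·(1/5) + (-2)·(4/5) = -1.
s3: (4)·(1/5) + (-3)·(4/5) = -8/5.
The best pure response is s1 with expected payoff -4/5.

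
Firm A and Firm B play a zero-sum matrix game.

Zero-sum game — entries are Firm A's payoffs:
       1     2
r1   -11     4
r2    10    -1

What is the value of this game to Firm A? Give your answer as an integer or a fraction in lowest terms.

29/26

Row minima are -11 and -1, so Firm A's maximin is -1; column maxima are 10 and 4, so Firm B's minimax is 4. These differ, so the equilibrium is in mixed strategies.
Let Firm A play r1 with probability p. Firm B is indifferent when −11p + 10(1−p) = 4p − (1−p), giving p = 11/26.
Let Firm B play 1 with probability q. Firm A is indifferent when −11q + 4(1−q) = 10q − (1−q), giving q = 5/26.
The value is -11·(5/26) + (4)·(21/26) = 29/26.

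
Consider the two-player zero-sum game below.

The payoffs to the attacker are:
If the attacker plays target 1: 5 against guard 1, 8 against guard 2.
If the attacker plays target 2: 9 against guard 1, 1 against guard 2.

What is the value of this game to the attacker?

Row minima are 5 and 1, so the attacker's maximin is 5; column maxima are 9 and 8, so the defender's minimax is 8. These differ, so the equilibrium is in mixed strategies.
Let the attacker play target 1 with probability p. The defender is indifferent when 5p + 9(1−p) = 8p + (1−p), giving p = 8/11.
Let the defender play guard 1 with probability q. The attacker is indifferent when 5q + 8(1−q) = 9q + (1−q), giving q = 7/11.
The value is 5·(7/11) + (8)·(4/11) = 67/11.

67/11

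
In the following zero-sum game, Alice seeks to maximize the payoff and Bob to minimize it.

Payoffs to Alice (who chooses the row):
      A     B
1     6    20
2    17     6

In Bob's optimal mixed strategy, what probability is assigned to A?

14/25

Row minima are 6 and 6, so Alice's maximin is 6; column maxima are 17 and 20, so Bob's minimax is 17. These differ, so the equilibrium is in mixed strategies.
Let Bob play A with probability q. Alice is indifferent when 6q + 20(1−q) = 17q + 6(1−q), giving q = 14/25.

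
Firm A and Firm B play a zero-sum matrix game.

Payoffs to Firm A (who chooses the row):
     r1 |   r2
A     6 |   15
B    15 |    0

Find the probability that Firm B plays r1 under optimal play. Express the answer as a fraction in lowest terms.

Row minima are 6 and 0, so Firm A's maximin is 6; column maxima are 15 and 15, so Firm B's minimax is 15. These differ, so the equilibrium is in mixed strategies.
Let Firm B play r1 with probability q. Firm A is indifferent when 6q + 15(1−q) = 15q, giving q = 5/8.

5/8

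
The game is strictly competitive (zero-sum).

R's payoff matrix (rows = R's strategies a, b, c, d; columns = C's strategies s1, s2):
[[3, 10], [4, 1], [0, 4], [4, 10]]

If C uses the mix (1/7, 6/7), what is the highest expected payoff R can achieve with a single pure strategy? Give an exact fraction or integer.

a: (3)·(1/7) + (10)·(6/7) = 9.
b: (4)·(1/7) + (1)·(6/7) = 10/7.
c: (0)·(1/7) + (4)·(6/7) = 24/7.
d: (4)·(1/7) + (10)·(6/7) = 64/7.
The best pure response is d with expected payoff 64/7.

64/7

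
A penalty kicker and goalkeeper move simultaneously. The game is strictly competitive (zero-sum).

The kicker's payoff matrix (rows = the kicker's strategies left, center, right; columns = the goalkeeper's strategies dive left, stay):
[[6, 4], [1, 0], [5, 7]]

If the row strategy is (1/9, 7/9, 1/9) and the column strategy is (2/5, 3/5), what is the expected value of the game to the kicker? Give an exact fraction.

23/15

Against (2/5, 3/5), each row's expected payoff is left: 24/5; center: 2/5; right: 31/5.
Taking the (1/9, 7/9, 1/9)-weighted average: (1/9)·(24/5) + (7/9)·(2/5) + (1/9)·(31/5) = 23/15.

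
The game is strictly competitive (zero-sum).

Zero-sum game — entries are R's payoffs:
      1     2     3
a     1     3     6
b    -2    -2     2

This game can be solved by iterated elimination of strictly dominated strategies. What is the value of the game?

1

Row b is strictly dominated by row a (1>-2, 3>-2, 6>2); eliminate b.
Column 2 is strictly dominated by 1 for C (1<3); eliminate 2.
Column 3 is strictly dominated by 1 for C (1<6); eliminate 3.
Only (a, 1) remains, with payoff 1.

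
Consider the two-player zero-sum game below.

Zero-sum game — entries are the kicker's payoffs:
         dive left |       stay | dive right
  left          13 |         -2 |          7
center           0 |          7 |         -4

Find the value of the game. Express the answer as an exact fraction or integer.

Column dive left is strictly dominated by dive right for the goalkeeper (it gives the kicker more in every row).
The remaining 2×2 game on (left, center) × (stay, dive right) has no saddle point. Let the kicker play left with probability p; indifference gives −2p + 7(1−p) = 7p − 4(1−p), so p = 11/20.
Similarly the goalkeeper's optimal q on stay is 11/20, and the value is -2·(11/20) + (7)·(9/20) = 41/20.

41/20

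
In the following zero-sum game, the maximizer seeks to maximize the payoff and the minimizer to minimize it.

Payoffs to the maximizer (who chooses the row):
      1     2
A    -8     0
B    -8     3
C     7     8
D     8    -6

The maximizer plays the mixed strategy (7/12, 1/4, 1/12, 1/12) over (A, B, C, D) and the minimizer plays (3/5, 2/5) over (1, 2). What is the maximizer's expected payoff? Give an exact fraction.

-173/60

Against (3/5, 2/5), each row's expected payoff is A: -24/5; B: -18/5; C: 37/5; D: 12/5.
Taking the (7/12, 1/4, 1/12, 1/12)-weighted average: (7/12)·(-24/5) + (1/4)·(-18/5) + (1/12)·(37/5) + (1/12)·(12/5) = -173/60.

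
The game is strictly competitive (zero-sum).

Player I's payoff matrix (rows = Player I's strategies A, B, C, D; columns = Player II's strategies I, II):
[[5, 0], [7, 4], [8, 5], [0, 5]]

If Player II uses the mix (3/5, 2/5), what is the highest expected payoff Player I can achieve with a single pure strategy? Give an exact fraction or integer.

34/5

A: (5)·(3/5) + (0)·(2/5) = 3.
B: (7)·(3/5) + (4)·(2/5) = 29/5.
C: (8)·(3/5) + (5)·(2/5) = 34/5.
D: (0)·(3/5) + (5)·(2/5) = 2.
The best pure response is C with expected payoff 34/5.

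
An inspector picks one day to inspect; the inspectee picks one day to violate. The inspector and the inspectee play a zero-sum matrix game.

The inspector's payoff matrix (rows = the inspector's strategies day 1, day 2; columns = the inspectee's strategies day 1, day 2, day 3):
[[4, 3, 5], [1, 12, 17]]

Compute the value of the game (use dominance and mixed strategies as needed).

Column day 3 is strictly dominated by day 2 for the inspectee (it gives the inspector more in every row).
The remaining 2×2 game on (day 1, day 2) × (day 1, day 2) has no saddle point. Let the inspector play day 1 with probability p; indifference gives 4p + (1−p) = 3p + 12(1−p), so p = 11/12.
Similarly the inspectee's optimal q on day 1 is 3/4, and the value is 4·(3/4) + (3)·(1/4) = 15/4.

15/4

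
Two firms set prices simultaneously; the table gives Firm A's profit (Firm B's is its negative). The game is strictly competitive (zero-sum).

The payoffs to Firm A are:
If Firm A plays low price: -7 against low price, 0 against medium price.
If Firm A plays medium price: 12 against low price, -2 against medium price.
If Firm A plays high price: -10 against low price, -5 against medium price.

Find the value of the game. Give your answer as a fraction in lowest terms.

Row high price is strictly dominated by row low price, so Firm A never plays it.
The remaining 2×2 game on (low price, medium price) × (low price, medium price) has no saddle point. Let Firm A play low price with probability p; indifference gives −7p + 12(1−p) = −2(1−p), so p = 2/3.
Similarly Firm B's optimal q on low price is 2/21, and the value is -7·(2/21) + (0)·(19/21) = -2/3.

-2/3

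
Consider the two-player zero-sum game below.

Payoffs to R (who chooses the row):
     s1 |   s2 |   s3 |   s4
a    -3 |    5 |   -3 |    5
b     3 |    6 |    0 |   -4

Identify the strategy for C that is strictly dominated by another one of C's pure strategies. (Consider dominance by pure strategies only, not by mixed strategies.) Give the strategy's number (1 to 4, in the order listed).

2

C prefers columns that give R less. Compare s2 with s1: -3 < 5, 3 < 6.
So s1 strictly dominates s2 for C; s2 is strictly dominated.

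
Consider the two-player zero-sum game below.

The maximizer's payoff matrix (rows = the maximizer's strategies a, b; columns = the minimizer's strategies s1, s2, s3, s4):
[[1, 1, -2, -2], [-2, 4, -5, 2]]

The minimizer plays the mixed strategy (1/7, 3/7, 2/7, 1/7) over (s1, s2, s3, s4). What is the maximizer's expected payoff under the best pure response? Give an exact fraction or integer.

2/7

a: (1)·(1/7) + (1)·(3/7) + (-2)·(2/7) + (-2)·(1/7) = -2/7.
b: (-2)·(1/7) + (4)·(3/7) + (-5)·(2/7) + (2)·(1/7) = 2/7.
The best pure response is b with expected payoff 2/7.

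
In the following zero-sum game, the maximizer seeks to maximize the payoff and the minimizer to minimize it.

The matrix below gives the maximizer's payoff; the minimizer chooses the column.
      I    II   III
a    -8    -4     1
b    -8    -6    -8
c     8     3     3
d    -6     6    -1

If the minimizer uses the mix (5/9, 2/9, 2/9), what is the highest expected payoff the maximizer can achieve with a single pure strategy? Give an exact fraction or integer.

52/9

a: (-8)·(5/9) + (-4)·(2/9) + (1)·(2/9) = -46/9.
b: (-8)·(5/9) + (-6)·(2/9) + (-8)·(2/9) = -68/9.
c: (8)·(5/9) + (3)·(2/9) + (3)·(2/9) = 52/9.
d: (-6)·(5/9) + (6)·(2/9) + (-1)·(2/9) = -20/9.
The best pure response is c with expected payoff 52/9.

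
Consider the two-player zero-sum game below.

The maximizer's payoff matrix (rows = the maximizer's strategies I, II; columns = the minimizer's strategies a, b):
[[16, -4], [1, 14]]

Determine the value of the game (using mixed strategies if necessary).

76/11

Row minima are -4 and 1, so the maximizer's maximin is 1; column maxima are 16 and 14, so the minimizer's minimax is 14. These differ, so the equilibrium is in mixed strategies.
Let the maximizer play I with probability p. The minimizer is indifferent when 16p + (1−p) = −4p + 14(1−p), giving p = 13/33.
Let the minimizer play a with probability q. The maximizer is indifferent when 16q − 4(1−q) = q + 14(1−q), giving q = 6/11.
The value is 16·(6/11) + (-4)·(5/11) = 76/11.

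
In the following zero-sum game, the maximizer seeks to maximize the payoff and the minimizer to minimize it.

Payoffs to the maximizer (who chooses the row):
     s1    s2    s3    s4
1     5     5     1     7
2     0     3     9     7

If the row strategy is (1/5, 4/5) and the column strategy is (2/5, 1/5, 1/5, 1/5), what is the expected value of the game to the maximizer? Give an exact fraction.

99/25

Against (2/5, 1/5, 1/5, 1/5), each row's expected payoff is 1: 23/5; 2: 19/5.
Taking the (1/5, 4/5)-weighted average: (1/5)·(23/5) + (4/5)·(19/5) = 99/25.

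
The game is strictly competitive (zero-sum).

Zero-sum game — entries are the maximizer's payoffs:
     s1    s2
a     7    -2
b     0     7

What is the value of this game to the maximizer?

49/16

Row minima are -2 and 0, so the maximizer's maximin is 0; column maxima are 7 and 7, so the minimizer's minimax is 7. These differ, so the equilibrium is in mixed strategies.
Let the maximizer play a with probability p. The minimizer is indifferent when 7p = −2p + 7(1−p), giving p = 7/16.
Let the minimizer play s1 with probability q. The maximizer is indifferent when 7q − 2(1−q) = 7(1−q), giving q = 9/16.
The value is 7·(9/16) + (-2)·(7/16) = 49/16.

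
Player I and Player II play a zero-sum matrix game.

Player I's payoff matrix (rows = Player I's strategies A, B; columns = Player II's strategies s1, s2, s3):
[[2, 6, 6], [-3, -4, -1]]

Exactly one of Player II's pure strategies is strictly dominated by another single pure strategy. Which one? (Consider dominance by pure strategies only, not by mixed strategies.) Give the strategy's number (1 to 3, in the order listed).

Player II prefers columns that give Player I less. Compare s3 with s1: 2 < 6, -3 < -1.
So s1 strictly dominates s3 for Player II; s3 is strictly dominated.

3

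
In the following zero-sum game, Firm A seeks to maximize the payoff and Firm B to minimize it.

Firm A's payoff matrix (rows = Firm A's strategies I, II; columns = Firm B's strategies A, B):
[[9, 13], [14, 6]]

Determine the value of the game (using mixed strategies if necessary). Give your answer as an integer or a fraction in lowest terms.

32/3

Row minima are 9 and 6, so Firm A's maximin is 9; column maxima are 14 and 13, so Firm B's minimax is 13. These differ, so the equilibrium is in mixed strategies.
Let Firm A play I with probability p. Firm B is indifferent when 9p + 14(1−p) = 13p + 6(1−p), giving p = 2/3.
Let Firm B play A with probability q. Firm A is indifferent when 9q + 13(1−q) = 14q + 6(1−q), giving q = 7/12.
The value is 9·(7/12) + (13)·(5/12) = 32/3.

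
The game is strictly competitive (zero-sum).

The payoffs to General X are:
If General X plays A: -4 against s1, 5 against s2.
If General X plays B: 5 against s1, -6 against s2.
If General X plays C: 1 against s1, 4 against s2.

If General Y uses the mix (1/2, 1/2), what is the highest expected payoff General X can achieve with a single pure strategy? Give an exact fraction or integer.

5/2

A: (-4)·(1/2) + (5)·(1/2) = 1/2.
B: (5)·(1/2) + (-6)·(1/2) = -1/2.
C: (1)·(1/2) + (4)·(1/2) = 5/2.
The best pure response is C with expected payoff 5/2.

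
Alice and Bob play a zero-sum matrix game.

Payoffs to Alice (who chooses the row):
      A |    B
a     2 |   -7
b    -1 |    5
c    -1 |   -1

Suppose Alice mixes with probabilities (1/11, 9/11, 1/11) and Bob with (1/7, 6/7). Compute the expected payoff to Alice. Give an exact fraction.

Against (1/7, 6/7), each row's expected payoff is a: -40/7; b: 29/7; c: -1.
Taking the (1/11, 9/11, 1/11)-weighted average: (1/11)·(-40/7) + (9/11)·(29/7) + (1/11)·(-1) = 214/77.

214/77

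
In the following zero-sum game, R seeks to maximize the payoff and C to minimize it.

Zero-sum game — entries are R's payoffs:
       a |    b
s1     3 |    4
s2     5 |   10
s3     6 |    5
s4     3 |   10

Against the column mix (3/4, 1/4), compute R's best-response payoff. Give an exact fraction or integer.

25/4

s1: (3)·(3/4) + (4)·(1/4) = 13/4.
s2: (5)·(3/4) + (10)·(1/4) = 25/4.
s3: (6)·(3/4) + (5)·(1/4) = 23/4.
s4: (3)·(3/4) + (10)·(1/4) = 19/4.
The best pure response is s2 with expected payoff 25/4.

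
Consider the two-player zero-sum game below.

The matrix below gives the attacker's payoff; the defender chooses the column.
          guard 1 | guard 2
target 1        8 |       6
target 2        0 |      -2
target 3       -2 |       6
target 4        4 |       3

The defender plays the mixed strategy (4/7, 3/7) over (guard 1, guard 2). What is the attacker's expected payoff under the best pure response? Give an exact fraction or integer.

50/7

target 1: (8)·(4/7) + (6)·(3/7) = 50/7.
target 2: (0)·(4/7) + (-2)·(3/7) = -6/7.
target 3: (-2)·(4/7) + (6)·(3/7) = 10/7.
target 4: (4)·(4/7) + (3)·(3/7) = 25/7.
The best pure response is target 1 with expected payoff 50/7.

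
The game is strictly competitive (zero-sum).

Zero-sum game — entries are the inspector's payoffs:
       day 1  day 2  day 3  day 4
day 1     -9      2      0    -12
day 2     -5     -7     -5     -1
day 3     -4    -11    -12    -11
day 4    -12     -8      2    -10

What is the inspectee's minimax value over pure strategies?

-4

The worst case (largest entry) in each column is day 1: -4, day 2: 2, day 3: 2, day 4: -1.
The best (smallest) of these is -4.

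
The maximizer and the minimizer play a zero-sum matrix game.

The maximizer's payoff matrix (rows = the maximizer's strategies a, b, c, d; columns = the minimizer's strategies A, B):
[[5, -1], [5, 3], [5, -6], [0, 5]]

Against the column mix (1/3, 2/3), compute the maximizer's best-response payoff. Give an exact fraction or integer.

11/3

a: (5)·(1/3) + (-1)·(2/3) = 1.
b: (5)·(1/3) + (3)·(2/3) = 11/3.
c: (5)·(1/3) + (-6)·(2/3) = -7/3.
d: (0)·(1/3) + (5)·(2/3) = 10/3.
The best pure response is b with expected payoff 11/3.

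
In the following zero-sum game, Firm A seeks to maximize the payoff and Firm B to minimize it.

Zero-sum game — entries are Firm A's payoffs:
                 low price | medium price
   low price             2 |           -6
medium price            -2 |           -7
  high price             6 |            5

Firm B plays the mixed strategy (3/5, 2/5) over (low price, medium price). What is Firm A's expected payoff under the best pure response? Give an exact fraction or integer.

low price: (2)·(3/5) + (-6)·(2/5) = -6/5.
medium price: (-2)·(3/5) + (-7)·(2/5) = -4.
high price: (6)·(3/5) + (5)·(2/5) = 28/5.
The best pure response is high price with expected payoff 28/5.

28/5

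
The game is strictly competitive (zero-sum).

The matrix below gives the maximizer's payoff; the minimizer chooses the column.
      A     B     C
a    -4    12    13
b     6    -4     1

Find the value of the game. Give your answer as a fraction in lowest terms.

Column C is strictly dominated by B for the minimizer (it gives the maximizer more in every row).
The remaining 2×2 game on (a, b) × (A, B) has no saddle point. Let the maximizer play a with probability p; indifference gives −4p + 6(1−p) = 12p − 4(1−p), so p = 5/13.
Similarly the minimizer's optimal q on A is 8/13, and the value is -4·(8/13) + (12)·(5/13) = 28/13.

28/13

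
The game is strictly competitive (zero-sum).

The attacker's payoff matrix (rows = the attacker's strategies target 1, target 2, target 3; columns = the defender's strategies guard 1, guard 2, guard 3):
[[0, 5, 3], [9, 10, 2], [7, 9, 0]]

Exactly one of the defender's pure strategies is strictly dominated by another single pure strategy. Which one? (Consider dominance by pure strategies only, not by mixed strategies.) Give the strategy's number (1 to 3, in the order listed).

The defender prefers columns that give the attacker less. Compare guard 2 with guard 1: 0 < 5, 9 < 10, 7 < 9.
So guard 1 strictly dominates guard 2 for the defender; guard 2 is strictly dominated.

2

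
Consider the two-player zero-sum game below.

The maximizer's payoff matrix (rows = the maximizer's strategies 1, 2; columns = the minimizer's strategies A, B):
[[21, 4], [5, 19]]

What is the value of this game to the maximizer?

Row minima are 4 and 5, so the maximizer's maximin is 5; column maxima are 21 and 19, so the minimizer's minimax is 19. These differ, so the equilibrium is in mixed strategies.
Let the maximizer play 1 with probability p. The minimizer is indifferent when 21p + 5(1−p) = 4p + 19(1−p), giving p = 14/31.
Let the minimizer play A with probability q. The maximizer is indifferent when 21q + 4(1−q) = 5q + 19(1−q), giving q = 15/31.
The value is 21·(15/31) + (4)·(16/31) = 379/31.

379/31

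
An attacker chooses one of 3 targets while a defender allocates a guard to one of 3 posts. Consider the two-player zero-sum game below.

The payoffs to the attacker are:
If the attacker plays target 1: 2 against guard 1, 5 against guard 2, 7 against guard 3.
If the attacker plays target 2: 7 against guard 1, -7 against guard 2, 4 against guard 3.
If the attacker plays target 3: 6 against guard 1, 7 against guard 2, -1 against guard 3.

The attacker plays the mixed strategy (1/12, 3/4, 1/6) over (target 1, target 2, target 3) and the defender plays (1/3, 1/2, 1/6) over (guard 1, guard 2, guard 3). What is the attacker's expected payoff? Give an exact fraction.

Against (1/3, 1/2, 1/6), each row's expected payoff is target 1: 13/3; target 2: -1/2; target 3: 16/3.
Taking the (1/12, 3/4, 1/6)-weighted average: (1/12)·(13/3) + (3/4)·(-1/2) + (1/6)·(16/3) = 7/8.

7/8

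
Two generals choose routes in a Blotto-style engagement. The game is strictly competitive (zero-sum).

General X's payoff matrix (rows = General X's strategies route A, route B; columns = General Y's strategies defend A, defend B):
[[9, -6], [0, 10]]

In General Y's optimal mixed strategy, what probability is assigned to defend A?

16/25

Row minima are -6 and 0, so General X's maximin is 0; column maxima are 9 and 10, so General Y's minimax is 9. These differ, so the equilibrium is in mixed strategies.
Let General Y play defend A with probability q. General X is indifferent when 9q − 6(1−q) = 10(1−q), giving q = 16/25.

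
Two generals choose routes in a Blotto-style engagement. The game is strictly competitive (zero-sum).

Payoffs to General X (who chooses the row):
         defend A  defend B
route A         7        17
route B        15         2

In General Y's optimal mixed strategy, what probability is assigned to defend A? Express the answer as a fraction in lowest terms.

Row minima are 7 and 2, so General X's maximin is 7; column maxima are 15 and 17, so General Y's minimax is 15. These differ, so the equilibrium is in mixed strategies.
Let General Y play defend A with probability q. General X is indifferent when 7q + 17(1−q) = 15q + 2(1−q), giving q = 15/23.

15/23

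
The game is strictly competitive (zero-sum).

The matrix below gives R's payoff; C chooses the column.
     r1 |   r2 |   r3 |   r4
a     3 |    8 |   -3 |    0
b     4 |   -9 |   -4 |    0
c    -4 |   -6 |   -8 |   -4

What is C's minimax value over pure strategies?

-3

The worst case (largest entry) in each column is r1: 4, r2: 8, r3: -3, r4: 0.
The best (smallest) of these is -3.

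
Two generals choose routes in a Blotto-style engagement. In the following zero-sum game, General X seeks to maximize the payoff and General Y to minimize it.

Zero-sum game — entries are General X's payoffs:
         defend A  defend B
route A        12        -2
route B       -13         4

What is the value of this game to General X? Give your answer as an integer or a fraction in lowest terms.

Row minima are -2 and -13, so General X's maximin is -2; column maxima are 12 and 4, so General Y's minimax is 4. These differ, so the equilibrium is in mixed strategies.
Let General X play route A with probability p. General Y is indifferent when 12p − 13(1−p) = −2p + 4(1−p), giving p = 17/31.
Let General Y play defend A with probability q. General X is indifferent when 12q − 2(1−q) = −13q + 4(1−q), giving q = 6/31.
The value is 12·(6/31) + (-2)·(25/31) = 22/31.

22/31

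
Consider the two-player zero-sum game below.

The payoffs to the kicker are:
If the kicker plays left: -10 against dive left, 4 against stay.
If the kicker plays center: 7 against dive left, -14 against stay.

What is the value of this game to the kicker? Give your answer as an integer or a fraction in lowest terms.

Row minima are -10 and -14, so the kicker's maximin is -10; column maxima are 7 and 4, so the goalkeeper's minimax is 4. These differ, so the equilibrium is in mixed strategies.
Let the kicker play left with probability p. The goalkeeper is indifferent when −10p + 7(1−p) = 4p − 14(1−p), giving p = 3/5.
Let the goalkeeper play dive left with probability q. The kicker is indifferent when −10q + 4(1−q) = 7q − 14(1−q), giving q = 18/35.
The value is -10·(18/35) + (4)·(17/35) = -16/5.

-16/5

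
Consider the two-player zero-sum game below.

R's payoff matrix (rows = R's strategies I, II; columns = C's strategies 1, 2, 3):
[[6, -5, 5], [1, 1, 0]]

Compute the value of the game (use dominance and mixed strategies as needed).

5/11

Column 1 is strictly dominated by 3 for C (it gives R more in every row).
The remaining 2×2 game on (I, II) × (2, 3) has no saddle point. Let R play I with probability p; indifference gives −5p + (1−p) = 5p, so p = 1/11.
Similarly C's optimal q on 2 is 5/11, and the value is -5·(5/11) + (5)·(6/11) = 5/11.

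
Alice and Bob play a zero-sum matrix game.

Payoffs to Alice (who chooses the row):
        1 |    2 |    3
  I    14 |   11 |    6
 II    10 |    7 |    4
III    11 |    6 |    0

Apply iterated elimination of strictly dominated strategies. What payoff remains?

Column 1 is strictly dominated by 2 for Bob (11<14, 7<10, 6<11); eliminate 1.
Column 2 is strictly dominated by 3 for Bob (6<11, 4<7, 0<6); eliminate 2.
Row III is strictly dominated by row I (6>0); eliminate III.
Row II is strictly dominated by row I (6>4); eliminate II.
Only (I, 3) remains, with payoff 6.

6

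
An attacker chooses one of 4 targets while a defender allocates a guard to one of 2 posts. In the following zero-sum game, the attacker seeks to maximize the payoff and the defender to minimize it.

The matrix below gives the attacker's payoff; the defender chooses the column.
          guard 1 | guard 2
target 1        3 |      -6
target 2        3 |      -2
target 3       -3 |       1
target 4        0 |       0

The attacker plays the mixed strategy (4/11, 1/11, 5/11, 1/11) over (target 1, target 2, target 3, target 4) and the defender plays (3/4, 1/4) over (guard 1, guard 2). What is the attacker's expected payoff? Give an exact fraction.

Against (3/4, 1/4), each row's expected payoff is target 1: 3/4; target 2: 7/4; target 3: -2; target 4: 0.
Taking the (4/11, 1/11, 5/11, 1/11)-weighted average: (4/11)·(3/4) + (1/11)·(7/4) + (5/11)·(-2) + (1/11)·(0) = -21/44.

-21/44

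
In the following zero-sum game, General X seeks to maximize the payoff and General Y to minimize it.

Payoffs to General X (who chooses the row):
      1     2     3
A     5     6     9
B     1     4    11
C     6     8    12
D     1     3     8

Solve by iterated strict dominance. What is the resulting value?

Row A is strictly dominated by row C (6>5, 8>6, 12>9); eliminate A.
Column 2 is strictly dominated by 1 for General Y (1<4, 6<8, 1<3); eliminate 2.
Column 3 is strictly dominated by 1 for General Y (1<11, 6<12, 1<8); eliminate 3.
Row B is strictly dominated by row C (6>1); eliminate B.
Row D is strictly dominated by row C (6>1); eliminate D.
Only (C, 1) remains, with payoff 6.

6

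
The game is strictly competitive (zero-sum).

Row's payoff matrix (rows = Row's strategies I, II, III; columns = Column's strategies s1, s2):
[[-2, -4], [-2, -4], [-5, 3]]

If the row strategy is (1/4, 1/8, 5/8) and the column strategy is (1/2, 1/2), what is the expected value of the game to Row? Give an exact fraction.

Against (1/2, 1/2), each row's expected payoff is I: -3; II: -3; III: -1.
Taking the (1/4, 1/8, 5/8)-weighted average: (1/4)·(-3) + (1/8)·(-3) + (5/8)·(-1) = -7/4.

-7/4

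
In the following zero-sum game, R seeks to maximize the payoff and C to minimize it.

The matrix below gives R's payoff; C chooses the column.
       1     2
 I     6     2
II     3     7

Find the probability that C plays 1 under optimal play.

5/8

Row minima are 2 and 3, so R's maximin is 3; column maxima are 6 and 7, so C's minimax is 6. These differ, so the equilibrium is in mixed strategies.
Let C play 1 with probability q. R is indifferent when 6q + 2(1−q) = 3q + 7(1−q), giving q = 5/8.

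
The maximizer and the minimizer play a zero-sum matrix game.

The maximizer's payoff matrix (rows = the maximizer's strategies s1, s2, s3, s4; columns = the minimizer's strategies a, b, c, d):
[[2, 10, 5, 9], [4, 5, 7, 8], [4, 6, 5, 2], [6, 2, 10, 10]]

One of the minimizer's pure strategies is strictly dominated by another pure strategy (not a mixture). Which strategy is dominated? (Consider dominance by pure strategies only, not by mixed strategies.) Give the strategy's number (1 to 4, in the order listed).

The minimizer prefers columns that give the maximizer less. Compare c with a: 2 < 5, 4 < 7, 4 < 5, 6 < 10.
So a strictly dominates c for the minimizer; c is strictly dominated.

3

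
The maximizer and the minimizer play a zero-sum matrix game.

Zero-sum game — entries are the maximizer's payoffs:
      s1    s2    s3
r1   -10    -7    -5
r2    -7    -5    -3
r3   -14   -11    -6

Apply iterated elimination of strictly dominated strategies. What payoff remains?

-7

Column s2 is strictly dominated by s1 for the minimizer (-10<-7, -7<-5, -14<-11); eliminate s2.
Row r3 is strictly dominated by row r1 (-10>-14, -5>-6); eliminate r3.
Column s3 is strictly dominated by s1 for the minimizer (-10<-5, -7<-3); eliminate s3.
Row r1 is strictly dominated by row r2 (-7>-10); eliminate r1.
Only (r2, s1) remains, with payoff -7.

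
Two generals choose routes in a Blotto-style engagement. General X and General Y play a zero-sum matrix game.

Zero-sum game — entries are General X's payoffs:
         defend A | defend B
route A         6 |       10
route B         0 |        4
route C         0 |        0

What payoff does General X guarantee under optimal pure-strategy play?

6

Row minima: 6, 0, 0 → General X's maximin is 6.
Column maxima: 6, 10 → General Y's minimax is 6.
They coincide at (route A, defend A), so the value is 6.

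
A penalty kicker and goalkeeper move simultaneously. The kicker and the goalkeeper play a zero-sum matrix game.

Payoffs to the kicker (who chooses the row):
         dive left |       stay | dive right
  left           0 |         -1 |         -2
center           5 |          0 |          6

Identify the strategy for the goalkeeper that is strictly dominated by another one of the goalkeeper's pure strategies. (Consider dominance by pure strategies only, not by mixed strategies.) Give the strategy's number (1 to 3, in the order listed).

1

The goalkeeper prefers columns that give the kicker less. Compare dive left with stay: -1 < 0, 0 < 5.
So stay strictly dominates dive left for the goalkeeper; dive left is strictly dominated.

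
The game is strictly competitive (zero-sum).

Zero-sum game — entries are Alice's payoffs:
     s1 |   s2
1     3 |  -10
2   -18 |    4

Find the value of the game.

-24/5

Row minima are -10 and -18, so Alice's maximin is -10; column maxima are 3 and 4, so Bob's minimax is 3. These differ, so the equilibrium is in mixed strategies.
Let Alice play 1 with probability p. Bob is indifferent when 3p − 18(1−p) = −10p + 4(1−p), giving p = 22/35.
Let Bob play s1 with probability q. Alice is indifferent when 3q − 10(1−q) = −18q + 4(1−q), giving q = 2/5.
The value is 3·(2/5) + (-10)·(3/5) = -24/5.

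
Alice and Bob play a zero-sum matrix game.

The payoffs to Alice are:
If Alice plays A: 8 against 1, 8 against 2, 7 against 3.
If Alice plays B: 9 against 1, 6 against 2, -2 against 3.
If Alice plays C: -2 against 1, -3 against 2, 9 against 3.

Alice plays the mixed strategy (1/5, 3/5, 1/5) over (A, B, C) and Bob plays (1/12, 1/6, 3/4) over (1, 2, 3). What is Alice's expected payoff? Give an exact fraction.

169/60

Against (1/12, 1/6, 3/4), each row's expected payoff is A: 29/4; B: 1/4; C: 73/12.
Taking the (1/5, 3/5, 1/5)-weighted average: (1/5)·(29/4) + (3/5)·(1/4) + (1/5)·(73/12) = 169/60.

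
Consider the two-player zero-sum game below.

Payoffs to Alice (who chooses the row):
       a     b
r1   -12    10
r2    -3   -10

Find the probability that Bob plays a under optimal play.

Row minima are -12 and -10, so Alice's maximin is -10; column maxima are -3 and 10, so Bob's minimax is -3. These differ, so the equilibrium is in mixed strategies.
Let Bob play a with probability q. Alice is indifferent when −12q + 10(1−q) = −3q − 10(1−q), giving q = 20/29.

20/29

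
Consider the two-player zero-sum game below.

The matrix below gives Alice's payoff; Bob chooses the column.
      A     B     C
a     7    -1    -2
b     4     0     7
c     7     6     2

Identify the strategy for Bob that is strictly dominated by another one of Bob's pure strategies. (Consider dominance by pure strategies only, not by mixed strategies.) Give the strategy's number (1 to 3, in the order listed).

1

Bob prefers columns that give Alice less. Compare A with B: -1 < 7, 0 < 4, 6 < 7.
So B strictly dominates A for Bob; A is strictly dominated.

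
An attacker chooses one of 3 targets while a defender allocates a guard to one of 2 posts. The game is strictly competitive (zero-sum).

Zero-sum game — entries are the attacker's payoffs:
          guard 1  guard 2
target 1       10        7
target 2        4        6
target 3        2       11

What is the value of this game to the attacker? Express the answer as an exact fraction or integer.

Row target 2 is strictly dominated by row target 1, so the attacker never plays it.
The remaining 2×2 game on (target 1, target 3) × (guard 1, guard 2) has no saddle point. Let the attacker play target 1 with probability p; indifference gives 10p + 2(1−p) = 7p + 11(1−p), so p = 3/4.
Similarly the defender's optimal q on guard 1 is 1/3, and the value is 10·(1/3) + (7)·(2/3) = 8.

8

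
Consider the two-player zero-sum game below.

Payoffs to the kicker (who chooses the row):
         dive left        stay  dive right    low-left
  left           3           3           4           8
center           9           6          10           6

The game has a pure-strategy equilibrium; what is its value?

6

Row minima: 3, 6 → the kicker's maximin is 6.
Column maxima: 9, 6, 10, 8 → the goalkeeper's minimax is 6.
They coincide at (center, stay), so the value is 6.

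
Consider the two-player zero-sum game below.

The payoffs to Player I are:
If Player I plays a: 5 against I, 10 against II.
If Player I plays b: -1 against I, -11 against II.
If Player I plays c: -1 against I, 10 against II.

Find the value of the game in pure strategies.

5

Row minima: 5, -11, -1 → Player I's maximin is 5.
Column maxima: 5, 10 → Player II's minimax is 5.
They coincide at (a, I), so the value is 5.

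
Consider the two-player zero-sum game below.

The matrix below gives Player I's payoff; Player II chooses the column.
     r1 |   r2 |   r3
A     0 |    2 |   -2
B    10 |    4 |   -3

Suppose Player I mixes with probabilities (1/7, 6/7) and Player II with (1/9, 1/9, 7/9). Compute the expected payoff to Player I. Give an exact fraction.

Against (1/9, 1/9, 7/9), each row's expected payoff is A: -4/3; B: -7/9.
Taking the (1/7, 6/7)-weighted average: (1/7)·(-4/3) + (6/7)·(-7/9) = -6/7.

-6/7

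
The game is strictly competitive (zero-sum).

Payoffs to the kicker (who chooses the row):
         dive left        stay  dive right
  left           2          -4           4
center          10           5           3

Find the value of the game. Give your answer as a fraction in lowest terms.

16/5

Column dive left is strictly dominated by stay for the goalkeeper (it gives the kicker more in every row).
The remaining 2×2 game on (left, center) × (stay, dive right) has no saddle point. Let the kicker play left with probability p; indifference gives −4p + 5(1−p) = 4p + 3(1−p), so p = 1/5.
Similarly the goalkeeper's optimal q on stay is 1/10, and the value is -4·(1/10) + (4)·(9/10) = 16/5.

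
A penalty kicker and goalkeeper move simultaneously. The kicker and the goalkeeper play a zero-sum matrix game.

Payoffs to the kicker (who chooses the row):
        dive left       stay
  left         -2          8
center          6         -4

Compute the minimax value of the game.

Row minima are -2 and -4, so the kicker's maximin is -2; column maxima are 6 and 8, so the goalkeeper's minimax is 6. These differ, so the equilibrium is in mixed strategies.
Let the kicker play left with probability p. The goalkeeper is indifferent when −2p + 6(1−p) = 8p − 4(1−p), giving p = 1/2.
Let the goalkeeper play dive left with probability q. The kicker is indifferent when −2q + 8(1−q) = 6q − 4(1−q), giving q = 3/5.
The value is -2·(3/5) + (8)·(2/5) = 2.

2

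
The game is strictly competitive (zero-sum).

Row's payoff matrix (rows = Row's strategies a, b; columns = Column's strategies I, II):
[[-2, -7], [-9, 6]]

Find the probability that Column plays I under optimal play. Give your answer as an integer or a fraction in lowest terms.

Row minima are -7 and -9, so Row's maximin is -7; column maxima are -2 and 6, so Column's minimax is -2. These differ, so the equilibrium is in mixed strategies.
Let Column play I with probability q. Row is indifferent when −2q − 7(1−q) = −9q + 6(1−q), giving q = 13/20.

13/20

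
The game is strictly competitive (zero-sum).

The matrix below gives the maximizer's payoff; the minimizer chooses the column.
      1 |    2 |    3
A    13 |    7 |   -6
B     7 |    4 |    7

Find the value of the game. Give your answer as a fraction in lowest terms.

Column 1 is strictly dominated by 2 for the minimizer (it gives the maximizer more in every row).
The remaining 2×2 game on (A, B) × (2, 3) has no saddle point. Let the maximizer play A with probability p; indifference gives 7p + 4(1−p) = −6p + 7(1−p), so p = 3/16.
Similarly the minimizer's optimal q on 2 is 13/16, and the value is 7·(13/16) + (-6)·(3/16) = 73/16.

73/16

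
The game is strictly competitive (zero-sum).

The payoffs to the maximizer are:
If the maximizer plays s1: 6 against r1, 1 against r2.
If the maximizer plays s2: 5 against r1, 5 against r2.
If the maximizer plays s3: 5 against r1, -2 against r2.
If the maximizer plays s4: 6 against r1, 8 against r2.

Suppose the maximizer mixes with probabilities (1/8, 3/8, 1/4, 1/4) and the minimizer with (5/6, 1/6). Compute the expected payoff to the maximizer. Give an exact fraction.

Against (5/6, 1/6), each row's expected payoff is s1: 31/6; s2: 5; s3: 23/6; s4: 19/3.
Taking the (1/8, 3/8, 1/4, 1/4)-weighted average: (1/8)·(31/6) + (3/8)·(5) + (1/4)·(23/6) + (1/4)·(19/3) = 81/16.

81/16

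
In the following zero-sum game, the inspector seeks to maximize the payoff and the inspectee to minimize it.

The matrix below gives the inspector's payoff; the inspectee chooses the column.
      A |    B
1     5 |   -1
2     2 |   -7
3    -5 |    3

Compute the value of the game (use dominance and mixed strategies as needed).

5/7

Row 2 is strictly dominated by row 1, so the inspector never plays it.
The remaining 2×2 game on (1, 3) × (A, B) has no saddle point. Let the inspector play 1 with probability p; indifference gives 5p − 5(1−p) = −p + 3(1−p), so p = 4/7.
Similarly the inspectee's optimal q on A is 2/7, and the value is 5·(2/7) + (-1)·(5/7) = 5/7.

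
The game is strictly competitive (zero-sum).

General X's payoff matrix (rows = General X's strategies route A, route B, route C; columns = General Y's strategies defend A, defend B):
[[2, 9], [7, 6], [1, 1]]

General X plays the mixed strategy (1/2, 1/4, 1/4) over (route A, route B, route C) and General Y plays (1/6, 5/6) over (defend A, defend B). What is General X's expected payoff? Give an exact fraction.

137/24

Against (1/6, 5/6), each row's expected payoff is route A: 47/6; route B: 37/6; route C: 1.
Taking the (1/2, 1/4, 1/4)-weighted average: (1/2)·(47/6) + (1/4)·(37/6) + (1/4)·(1) = 137/24.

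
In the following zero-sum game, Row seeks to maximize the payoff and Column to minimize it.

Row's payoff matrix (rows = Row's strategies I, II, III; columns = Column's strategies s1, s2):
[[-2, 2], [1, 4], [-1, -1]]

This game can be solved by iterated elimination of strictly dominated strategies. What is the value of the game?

Row I is strictly dominated by row II (1>-2, 4>2); eliminate I.
Row III is strictly dominated by row II (1>-1, 4>-1); eliminate III.
Column s2 is strictly dominated by s1 for Column (1<4); eliminate s2.
Only (II, s1) remains, with payoff 1.

1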